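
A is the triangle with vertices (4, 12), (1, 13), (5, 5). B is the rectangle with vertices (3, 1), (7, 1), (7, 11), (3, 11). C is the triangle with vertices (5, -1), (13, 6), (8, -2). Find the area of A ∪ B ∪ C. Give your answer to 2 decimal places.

By inclusion–exclusion:
Individual areas: |A| = 10, |B| = 40, |C| = 14.5.
|A∩B| = 5.4286.
|A∩C| = 0.
|B∩C| = 0.
|A∩B∩C| = 0.
|A ∪ B ∪ C| = 64.5 − 5.4286 + 0 = 59.07.

59.07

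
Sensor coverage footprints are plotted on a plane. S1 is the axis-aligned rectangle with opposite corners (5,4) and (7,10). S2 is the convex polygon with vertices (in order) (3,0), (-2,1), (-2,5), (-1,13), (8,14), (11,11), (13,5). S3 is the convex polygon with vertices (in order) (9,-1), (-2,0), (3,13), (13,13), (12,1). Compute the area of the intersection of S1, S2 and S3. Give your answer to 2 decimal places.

The intersection is the polygon with vertices (5,10), (7,10), (7,4), (5,4).
By the shoelace formula its area is 12.00.

12.00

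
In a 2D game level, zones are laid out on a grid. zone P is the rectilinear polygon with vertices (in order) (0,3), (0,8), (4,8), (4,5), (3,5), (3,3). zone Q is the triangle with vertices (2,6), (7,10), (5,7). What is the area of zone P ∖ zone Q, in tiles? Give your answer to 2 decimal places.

|zone P| = 18, |zone P∩zone Q| = 0.9333.
|zone P ∖ zone Q| = |zone P| − |zone P∩zone Q| = 18 − 0.9333 = 17.07.

17.07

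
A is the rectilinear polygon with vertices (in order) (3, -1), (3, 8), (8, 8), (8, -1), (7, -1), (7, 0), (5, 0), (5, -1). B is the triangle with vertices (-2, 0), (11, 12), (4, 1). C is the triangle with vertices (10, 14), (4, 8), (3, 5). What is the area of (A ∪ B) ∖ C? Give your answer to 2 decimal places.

|A ∪ B| = 56.1932.
|(A ∪ B) ∩ C| = 2.
|(A ∪ B) ∖ C| = 56.1932 − 2 = 54.19.

54.19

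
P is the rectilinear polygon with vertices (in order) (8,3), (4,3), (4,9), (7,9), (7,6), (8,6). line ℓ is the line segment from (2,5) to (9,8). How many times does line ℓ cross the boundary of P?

The segment meets the boundary at (4,5.857), (7,7.143).

2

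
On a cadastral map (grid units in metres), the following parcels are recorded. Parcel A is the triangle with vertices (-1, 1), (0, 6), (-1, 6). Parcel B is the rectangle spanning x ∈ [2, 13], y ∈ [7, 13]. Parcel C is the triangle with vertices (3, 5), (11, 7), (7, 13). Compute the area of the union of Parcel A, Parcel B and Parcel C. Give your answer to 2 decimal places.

By inclusion–exclusion:
Individual areas: |Parcel A| = 2.5, |Parcel B| = 66, |Parcel C| = 28.
|Parcel A∩Parcel B| = 0.
|Parcel A∩Parcel C| = 0.
|Parcel B∩Parcel C| = 21.
|Parcel A∩Parcel B∩Parcel C| = 0.
|Parcel A ∪ Parcel B ∪ Parcel C| = 96.5 − 21 + 0 = 75.50.

75.50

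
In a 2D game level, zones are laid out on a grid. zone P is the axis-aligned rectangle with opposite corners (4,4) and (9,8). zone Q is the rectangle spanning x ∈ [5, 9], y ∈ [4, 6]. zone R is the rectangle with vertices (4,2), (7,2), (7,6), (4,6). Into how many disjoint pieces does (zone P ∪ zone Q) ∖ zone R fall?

1

(zone P ∪ zone Q) ∖ zone R is a single connected region.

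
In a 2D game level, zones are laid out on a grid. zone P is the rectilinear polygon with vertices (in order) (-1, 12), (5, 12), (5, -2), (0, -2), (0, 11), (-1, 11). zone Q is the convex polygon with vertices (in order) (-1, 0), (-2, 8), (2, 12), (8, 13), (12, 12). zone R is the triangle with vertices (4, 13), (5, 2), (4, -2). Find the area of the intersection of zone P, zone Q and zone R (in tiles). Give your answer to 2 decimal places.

The intersection is the polygon with vertices (4,4.615), (4,12), (4.091,12), (4.703,5.264).
By the shoelace formula its area is 2.90.

2.90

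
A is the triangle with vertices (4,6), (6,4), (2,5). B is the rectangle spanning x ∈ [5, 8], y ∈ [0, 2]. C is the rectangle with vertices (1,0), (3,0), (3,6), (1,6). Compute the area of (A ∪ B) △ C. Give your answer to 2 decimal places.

20.25

|A ∪ B| = 9.
|(A ∪ B) ∩ C| = 0.375.
|(A ∪ B) △ C| = 9 + 12 − 0.75 = 20.25.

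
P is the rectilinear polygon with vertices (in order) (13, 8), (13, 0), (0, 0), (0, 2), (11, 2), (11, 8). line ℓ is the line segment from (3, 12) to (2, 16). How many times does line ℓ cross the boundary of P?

The segment lies entirely outside P and never meets its boundary.

0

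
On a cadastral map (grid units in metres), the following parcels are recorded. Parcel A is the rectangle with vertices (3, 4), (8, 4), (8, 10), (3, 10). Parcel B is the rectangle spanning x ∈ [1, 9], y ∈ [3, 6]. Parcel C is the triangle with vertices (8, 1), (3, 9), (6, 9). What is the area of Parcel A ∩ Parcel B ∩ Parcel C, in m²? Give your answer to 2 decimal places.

3.00

The intersection is the polygon with vertices (6.125,4), (4.875,6), (6.75,6), (7.25,4).
By the shoelace formula its area is 3.00.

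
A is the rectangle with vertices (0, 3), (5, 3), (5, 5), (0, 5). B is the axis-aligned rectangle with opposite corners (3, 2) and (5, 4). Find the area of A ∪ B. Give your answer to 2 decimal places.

12.00

By inclusion–exclusion:
Individual areas: |A| = 10, |B| = 4.
|A∩B|: x∈[3,5], y∈[3,4] → 2·1 = 2.
|A ∪ B| = 14 − 2 = 12.00.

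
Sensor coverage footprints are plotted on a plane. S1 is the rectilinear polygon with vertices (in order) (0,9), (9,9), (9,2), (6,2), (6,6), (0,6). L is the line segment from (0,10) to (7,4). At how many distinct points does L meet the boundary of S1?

3

The segment meets the boundary at (6,4.857), (4.667,6), (1.167,9).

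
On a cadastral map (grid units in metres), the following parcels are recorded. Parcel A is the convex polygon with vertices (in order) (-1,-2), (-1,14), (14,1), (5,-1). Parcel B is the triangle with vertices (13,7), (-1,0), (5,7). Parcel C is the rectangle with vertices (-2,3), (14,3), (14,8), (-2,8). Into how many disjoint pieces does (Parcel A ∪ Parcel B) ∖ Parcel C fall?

(Parcel A ∪ Parcel B) ∖ Parcel C splits into 2 disjoint pieces (area 51.6923, area 20.7692).

2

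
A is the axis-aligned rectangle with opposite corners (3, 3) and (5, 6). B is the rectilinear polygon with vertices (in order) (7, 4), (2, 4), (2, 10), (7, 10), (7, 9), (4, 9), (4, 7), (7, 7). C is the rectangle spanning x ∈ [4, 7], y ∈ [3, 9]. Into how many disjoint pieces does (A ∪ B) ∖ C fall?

(A ∪ B) ∖ C is a single connected region.

1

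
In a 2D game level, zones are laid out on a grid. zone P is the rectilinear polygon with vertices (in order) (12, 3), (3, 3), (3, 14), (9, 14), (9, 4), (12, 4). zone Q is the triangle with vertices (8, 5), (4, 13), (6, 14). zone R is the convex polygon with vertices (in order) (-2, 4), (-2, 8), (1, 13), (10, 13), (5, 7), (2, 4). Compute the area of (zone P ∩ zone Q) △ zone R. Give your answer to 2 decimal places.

|zone P ∩ zone Q| = 10.
|(zone P ∩ zone Q) ∩ zone R| = 6.7398.
|(zone P ∩ zone Q) △ zone R| = 10 + 66 − 13.4795 = 62.52.

62.52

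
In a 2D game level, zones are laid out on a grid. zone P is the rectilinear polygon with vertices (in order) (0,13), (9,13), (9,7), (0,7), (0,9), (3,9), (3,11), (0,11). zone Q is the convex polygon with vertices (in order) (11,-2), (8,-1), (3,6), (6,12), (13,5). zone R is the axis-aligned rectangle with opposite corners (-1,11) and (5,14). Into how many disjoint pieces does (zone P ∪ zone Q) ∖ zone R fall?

(zone P ∪ zone Q) ∖ zone R is a single connected region.

1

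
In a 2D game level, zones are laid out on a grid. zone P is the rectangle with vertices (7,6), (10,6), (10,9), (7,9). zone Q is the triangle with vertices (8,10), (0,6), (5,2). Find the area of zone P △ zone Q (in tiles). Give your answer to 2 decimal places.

33.96

|zone P| = 9, |zone Q| = 26, |zone P∩zone Q| = 0.5208.
|zone P △ zone Q| = |zone P| + |zone Q| − 2·|zone P∩zone Q| = 9 + 26 − 1.0417 = 33.96.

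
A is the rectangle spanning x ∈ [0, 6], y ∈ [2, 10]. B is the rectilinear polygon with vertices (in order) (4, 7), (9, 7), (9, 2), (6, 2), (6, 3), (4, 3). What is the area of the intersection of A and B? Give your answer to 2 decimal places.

8.00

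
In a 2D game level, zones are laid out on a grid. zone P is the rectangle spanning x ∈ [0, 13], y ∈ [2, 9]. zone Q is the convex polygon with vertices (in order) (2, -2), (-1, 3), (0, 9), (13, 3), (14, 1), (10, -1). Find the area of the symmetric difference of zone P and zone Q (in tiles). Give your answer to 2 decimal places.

|zone P| = 91, |zone Q| = 96.5, |zone P∩zone Q| = 52.
|zone P △ zone Q| = |zone P| + |zone Q| − 2·|zone P∩zone Q| = 91 + 96.5 − 104 = 83.50.

83.50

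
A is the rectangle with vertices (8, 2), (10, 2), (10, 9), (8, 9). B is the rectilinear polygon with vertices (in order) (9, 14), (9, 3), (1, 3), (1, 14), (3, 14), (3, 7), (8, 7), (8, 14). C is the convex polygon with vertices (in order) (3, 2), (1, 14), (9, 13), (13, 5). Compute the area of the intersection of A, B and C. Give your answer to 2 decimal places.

5.35

The intersection is the polygon with vertices (9,3.8), (8,3.5), (8,7), (8,9), (9,9).
By the shoelace formula its area is 5.35.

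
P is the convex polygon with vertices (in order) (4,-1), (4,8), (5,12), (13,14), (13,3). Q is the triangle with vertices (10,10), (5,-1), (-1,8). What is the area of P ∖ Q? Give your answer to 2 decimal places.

|P| = 105, |P∩Q| = 34.262.
|P ∖ Q| = |P| − |P∩Q| = 105 − 34.262 = 70.74.

70.74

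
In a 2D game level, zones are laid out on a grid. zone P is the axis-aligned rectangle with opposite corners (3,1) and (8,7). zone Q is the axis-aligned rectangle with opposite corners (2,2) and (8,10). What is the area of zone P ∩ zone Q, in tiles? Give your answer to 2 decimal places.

25.00

|zone P∩zone Q|: x∈[3,8], y∈[2,7] → 5·5 = 25.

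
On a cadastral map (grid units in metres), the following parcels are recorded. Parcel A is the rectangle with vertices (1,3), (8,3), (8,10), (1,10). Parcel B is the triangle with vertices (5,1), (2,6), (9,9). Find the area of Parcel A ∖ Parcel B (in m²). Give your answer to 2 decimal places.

29.99

|Parcel A| = 49, |Parcel A∩Parcel B| = 19.0143.
|Parcel A ∖ Parcel B| = |Parcel A| − |Parcel A∩Parcel B| = 49 − 19.0143 = 29.99.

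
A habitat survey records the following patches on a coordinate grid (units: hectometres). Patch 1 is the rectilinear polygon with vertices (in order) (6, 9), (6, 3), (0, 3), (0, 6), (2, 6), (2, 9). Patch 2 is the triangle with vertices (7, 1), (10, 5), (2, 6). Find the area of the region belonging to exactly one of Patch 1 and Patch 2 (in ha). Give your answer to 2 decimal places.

34.50

|Patch 1| = 30, |Patch 2| = 17.5, |Patch 1∩Patch 2| = 6.5.
|Patch 1 △ Patch 2| = |Patch 1| + |Patch 2| − 2·|Patch 1∩Patch 2| = 30 + 17.5 − 13 = 34.50.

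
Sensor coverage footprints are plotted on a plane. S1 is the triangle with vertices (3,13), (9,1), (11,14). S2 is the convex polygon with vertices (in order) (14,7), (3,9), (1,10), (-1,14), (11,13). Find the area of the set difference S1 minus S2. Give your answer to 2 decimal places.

|S1| = 51, |S1∩S2| = 31.9766.
|S1 ∖ S2| = |S1| − |S1∩S2| = 51 − 31.9766 = 19.02.

19.02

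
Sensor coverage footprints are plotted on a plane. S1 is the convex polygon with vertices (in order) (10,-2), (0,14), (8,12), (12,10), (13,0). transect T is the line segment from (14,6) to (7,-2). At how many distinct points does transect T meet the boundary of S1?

The segment meets the boundary at (8.75,0), (12.564,4.359).

2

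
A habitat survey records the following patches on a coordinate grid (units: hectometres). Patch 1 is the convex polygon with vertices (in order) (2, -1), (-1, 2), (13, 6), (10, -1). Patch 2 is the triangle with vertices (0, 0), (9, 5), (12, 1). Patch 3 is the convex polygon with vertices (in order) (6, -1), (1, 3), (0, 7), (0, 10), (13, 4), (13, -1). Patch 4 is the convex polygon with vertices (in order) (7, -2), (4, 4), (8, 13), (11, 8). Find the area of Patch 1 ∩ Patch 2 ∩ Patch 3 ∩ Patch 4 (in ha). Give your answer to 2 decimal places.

The intersection is the polygon with vertices (9.088,4.882), (9.522,4.304), (8.069,0.672), (5.76,0.48), (4.696,2.609), (8.471,4.706).
By the shoelace formula its area is 12.17.

12.17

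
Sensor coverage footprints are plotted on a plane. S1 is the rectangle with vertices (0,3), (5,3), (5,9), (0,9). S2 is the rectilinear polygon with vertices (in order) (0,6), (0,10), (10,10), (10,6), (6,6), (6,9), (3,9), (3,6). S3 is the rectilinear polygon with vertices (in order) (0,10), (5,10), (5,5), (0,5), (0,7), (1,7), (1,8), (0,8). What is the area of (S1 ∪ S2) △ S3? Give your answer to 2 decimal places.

|S1 ∪ S2| = 52.
|(S1 ∪ S2) ∩ S3| = 24.
|(S1 ∪ S2) △ S3| = 52 + 24 − 48 = 28.00.

28.00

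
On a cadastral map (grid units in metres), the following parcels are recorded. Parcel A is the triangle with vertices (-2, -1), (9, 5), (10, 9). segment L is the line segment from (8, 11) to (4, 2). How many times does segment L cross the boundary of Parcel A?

2

The segment meets the boundary at (4.16,2.36), (5.412,5.176).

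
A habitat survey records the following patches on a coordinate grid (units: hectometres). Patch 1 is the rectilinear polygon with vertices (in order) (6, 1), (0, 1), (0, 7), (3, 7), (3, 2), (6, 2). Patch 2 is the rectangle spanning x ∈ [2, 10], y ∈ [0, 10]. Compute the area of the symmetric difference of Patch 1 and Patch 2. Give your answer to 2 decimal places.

83.00

|Patch 1| = 21, |Patch 2| = 80, |Patch 1∩Patch 2| = 9.
|Patch 1 △ Patch 2| = |Patch 1| + |Patch 2| − 2·|Patch 1∩Patch 2| = 21 + 80 − 18 = 83.00.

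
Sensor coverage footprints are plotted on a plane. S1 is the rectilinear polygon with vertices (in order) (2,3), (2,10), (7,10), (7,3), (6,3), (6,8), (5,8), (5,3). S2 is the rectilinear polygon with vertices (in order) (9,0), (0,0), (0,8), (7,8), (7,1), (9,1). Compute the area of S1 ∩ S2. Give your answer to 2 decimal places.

20.00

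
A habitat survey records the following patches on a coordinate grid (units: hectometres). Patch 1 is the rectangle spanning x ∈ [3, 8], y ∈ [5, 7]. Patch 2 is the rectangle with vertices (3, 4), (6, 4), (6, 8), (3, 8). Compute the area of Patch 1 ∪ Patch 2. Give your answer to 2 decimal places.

By inclusion–exclusion:
Individual areas: |Patch 1| = 10, |Patch 2| = 12.
|Patch 1∩Patch 2|: x∈[3,6], y∈[5,7] → 3·2 = 6.
|Patch 1 ∪ Patch 2| = 22 − 6 = 16.00.

16.00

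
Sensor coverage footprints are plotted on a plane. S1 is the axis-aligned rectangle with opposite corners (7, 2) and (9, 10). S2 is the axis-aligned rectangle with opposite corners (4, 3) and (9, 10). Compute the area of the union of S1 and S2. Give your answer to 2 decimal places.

By inclusion–exclusion:
Individual areas: |S1| = 16, |S2| = 35.
|S1∩S2|: x∈[7,9], y∈[3,10] → 2·7 = 14.
|S1 ∪ S2| = 51 − 14 = 37.00.

37.00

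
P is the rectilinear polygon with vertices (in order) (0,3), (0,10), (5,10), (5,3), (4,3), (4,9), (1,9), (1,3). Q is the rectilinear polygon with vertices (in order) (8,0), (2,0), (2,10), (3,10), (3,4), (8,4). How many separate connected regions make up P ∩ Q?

P ∩ Q splits into 2 disjoint pieces (area 1, area 1).

2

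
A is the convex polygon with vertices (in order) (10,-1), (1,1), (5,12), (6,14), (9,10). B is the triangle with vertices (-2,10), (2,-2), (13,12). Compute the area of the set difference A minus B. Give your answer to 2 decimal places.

|A| = 79.5, |A∩B| = 49.5871.
|A ∖ B| = |A| − |A∩B| = 79.5 − 49.5871 = 29.91.

29.91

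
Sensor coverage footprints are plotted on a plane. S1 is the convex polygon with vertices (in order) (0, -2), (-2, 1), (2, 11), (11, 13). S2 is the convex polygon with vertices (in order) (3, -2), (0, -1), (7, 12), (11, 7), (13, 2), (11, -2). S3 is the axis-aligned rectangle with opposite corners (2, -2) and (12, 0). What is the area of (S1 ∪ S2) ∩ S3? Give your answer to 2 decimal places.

18.83

The region (S1 ∪ S2) ∩ S3 is the polygon with vertices (11,-2), (3,-2), (2,-1.667), (2,0), (12,0).
By the shoelace formula its area is 18.83.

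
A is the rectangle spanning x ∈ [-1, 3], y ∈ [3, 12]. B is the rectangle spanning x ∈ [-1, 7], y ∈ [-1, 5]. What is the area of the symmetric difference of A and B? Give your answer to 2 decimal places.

68.00

|A∩B|: x∈[-1,3], y∈[3,5] → 4·2 = 8.
|A △ B| = |A| + |B| − 2·|A∩B| = 36 + 48 − 16 = 68.00.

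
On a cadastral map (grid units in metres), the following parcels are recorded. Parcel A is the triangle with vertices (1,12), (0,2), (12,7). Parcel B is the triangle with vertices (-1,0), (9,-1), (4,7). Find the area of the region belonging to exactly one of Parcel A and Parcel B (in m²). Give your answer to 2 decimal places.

78.19

|Parcel A| = 57.5, |Parcel B| = 37.5, |Parcel A∩Parcel B| = 8.4045.
|Parcel A △ Parcel B| = |Parcel A| + |Parcel B| − 2·|Parcel A∩Parcel B| = 57.5 + 37.5 − 16.8091 = 78.19.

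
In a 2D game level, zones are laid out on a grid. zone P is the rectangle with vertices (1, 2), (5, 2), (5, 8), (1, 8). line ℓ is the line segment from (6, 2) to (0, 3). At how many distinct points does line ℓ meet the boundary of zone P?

The segment meets the boundary at (1,2.833), (5,2.167).

2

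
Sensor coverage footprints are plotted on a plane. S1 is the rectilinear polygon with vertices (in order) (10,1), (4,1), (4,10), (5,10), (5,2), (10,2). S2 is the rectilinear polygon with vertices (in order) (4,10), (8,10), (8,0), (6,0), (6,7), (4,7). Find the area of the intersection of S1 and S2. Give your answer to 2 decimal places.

5.00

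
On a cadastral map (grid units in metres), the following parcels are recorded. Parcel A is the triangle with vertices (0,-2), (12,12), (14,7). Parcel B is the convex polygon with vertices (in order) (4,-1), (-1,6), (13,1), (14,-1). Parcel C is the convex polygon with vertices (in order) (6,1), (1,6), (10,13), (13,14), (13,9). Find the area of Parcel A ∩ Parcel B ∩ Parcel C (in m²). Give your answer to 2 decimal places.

The intersection is the polygon with vertices (7.643,2.913), (5.478,1.522), (4.154,2.846), (5.016,3.852).
By the shoelace formula its area is 4.08.

4.08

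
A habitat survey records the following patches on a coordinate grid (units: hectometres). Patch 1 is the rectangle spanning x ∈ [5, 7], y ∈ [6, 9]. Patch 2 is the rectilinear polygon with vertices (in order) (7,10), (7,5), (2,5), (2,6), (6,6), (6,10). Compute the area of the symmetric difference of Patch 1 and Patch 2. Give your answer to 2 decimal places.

9.00

|Patch 1| = 6, |Patch 2| = 9, |Patch 1∩Patch 2| = 3.
|Patch 1 △ Patch 2| = |Patch 1| + |Patch 2| − 2·|Patch 1∩Patch 2| = 6 + 9 − 6 = 9.00.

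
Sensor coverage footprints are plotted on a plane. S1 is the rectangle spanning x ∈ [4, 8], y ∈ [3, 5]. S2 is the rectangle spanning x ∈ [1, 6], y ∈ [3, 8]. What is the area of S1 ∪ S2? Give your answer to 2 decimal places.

By inclusion–exclusion:
Individual areas: |S1| = 8, |S2| = 25.
|S1∩S2|: x∈[4,6], y∈[3,5] → 2·2 = 4.
|S1 ∪ S2| = 33 − 4 = 29.00.

29.00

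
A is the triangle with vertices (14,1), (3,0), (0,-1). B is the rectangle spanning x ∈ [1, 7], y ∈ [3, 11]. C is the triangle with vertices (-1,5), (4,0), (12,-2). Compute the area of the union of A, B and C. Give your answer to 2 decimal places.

By inclusion–exclusion:
Individual areas: |A| = 4, |B| = 48, |C| = 15.
|A∩B| = 0.
|A∩C| = 1.3606.
|B∩C| = 0.7912.
|A∩B∩C| = 0.
|A ∪ B ∪ C| = 67 − 2.1518 + 0 = 64.85.

64.85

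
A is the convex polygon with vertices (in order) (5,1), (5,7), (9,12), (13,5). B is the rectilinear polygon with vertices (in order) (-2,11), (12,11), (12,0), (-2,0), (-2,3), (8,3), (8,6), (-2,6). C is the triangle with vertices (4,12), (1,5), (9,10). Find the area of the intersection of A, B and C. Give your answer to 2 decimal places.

1.99

The intersection is the polygon with vertices (7.788,10.485), (9,10), (5.8,8).
By the shoelace formula its area is 1.99.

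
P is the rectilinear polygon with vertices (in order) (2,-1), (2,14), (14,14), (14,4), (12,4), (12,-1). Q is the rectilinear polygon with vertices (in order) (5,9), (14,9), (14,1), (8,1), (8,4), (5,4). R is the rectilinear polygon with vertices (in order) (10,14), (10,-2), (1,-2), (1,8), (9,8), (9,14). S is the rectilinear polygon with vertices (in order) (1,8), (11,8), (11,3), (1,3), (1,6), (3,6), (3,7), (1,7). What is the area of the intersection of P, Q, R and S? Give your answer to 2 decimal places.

The intersection is the polygon with vertices (8,4), (5,4), (5,8), (9,8), (10,8), (10,3), (8,3).
By the shoelace formula its area is 22.00.

22.00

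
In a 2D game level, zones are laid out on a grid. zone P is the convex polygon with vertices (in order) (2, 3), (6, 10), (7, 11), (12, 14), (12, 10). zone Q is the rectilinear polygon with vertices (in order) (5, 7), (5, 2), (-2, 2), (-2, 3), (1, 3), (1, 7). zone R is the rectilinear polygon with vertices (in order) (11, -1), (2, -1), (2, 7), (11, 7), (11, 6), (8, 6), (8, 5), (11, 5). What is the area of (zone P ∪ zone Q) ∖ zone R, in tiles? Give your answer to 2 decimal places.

35.14

|zone P ∪ zone Q| = 52.7214.
|(zone P ∪ zone Q) ∩ zone R| = 17.5786.
|(zone P ∪ zone Q) ∖ zone R| = 52.7214 − 17.5786 = 35.14.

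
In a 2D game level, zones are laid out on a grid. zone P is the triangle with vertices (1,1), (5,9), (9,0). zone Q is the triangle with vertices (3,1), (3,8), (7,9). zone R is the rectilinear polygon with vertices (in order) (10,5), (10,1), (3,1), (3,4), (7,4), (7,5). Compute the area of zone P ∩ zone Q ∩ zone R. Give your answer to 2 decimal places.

The intersection is the polygon with vertices (3,1), (3,4), (4.5,4).
By the shoelace formula its area is 2.25.

2.25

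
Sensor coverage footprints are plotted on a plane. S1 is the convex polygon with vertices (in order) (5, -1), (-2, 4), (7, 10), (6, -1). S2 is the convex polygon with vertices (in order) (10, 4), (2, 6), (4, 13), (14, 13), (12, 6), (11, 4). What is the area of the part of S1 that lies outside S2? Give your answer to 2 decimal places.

|S1| = 49, |S1∩S2| = 13.4882.
|S1 ∖ S2| = |S1| − |S1∩S2| = 49 − 13.4882 = 35.51.

35.51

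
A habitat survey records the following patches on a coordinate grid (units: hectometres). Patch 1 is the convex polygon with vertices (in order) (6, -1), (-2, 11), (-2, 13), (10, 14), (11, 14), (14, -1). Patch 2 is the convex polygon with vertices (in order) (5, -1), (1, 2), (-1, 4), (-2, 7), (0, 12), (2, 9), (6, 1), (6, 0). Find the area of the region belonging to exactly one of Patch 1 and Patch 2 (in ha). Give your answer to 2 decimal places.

166.90

|Patch 1| = 163.5, |Patch 2| = 47, |Patch 1∩Patch 2| = 21.8.
|Patch 1 △ Patch 2| = |Patch 1| + |Patch 2| − 2·|Patch 1∩Patch 2| = 163.5 + 47 − 43.6 = 166.90.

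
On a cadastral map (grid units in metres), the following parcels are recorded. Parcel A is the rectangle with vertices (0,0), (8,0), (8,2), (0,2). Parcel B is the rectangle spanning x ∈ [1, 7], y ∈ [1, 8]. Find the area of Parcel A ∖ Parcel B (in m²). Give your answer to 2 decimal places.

|Parcel A∩Parcel B|: x∈[1,7], y∈[1,2] → 6·1 = 6.
|Parcel A| = 16.
|Parcel A ∖ Parcel B| = |Parcel A| − |Parcel A∩Parcel B| = 16 − 6 = 10.00.

10.00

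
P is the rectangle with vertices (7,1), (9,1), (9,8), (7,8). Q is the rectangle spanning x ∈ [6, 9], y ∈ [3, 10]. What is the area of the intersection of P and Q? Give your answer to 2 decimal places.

10.00

|P∩Q|: x∈[7,9], y∈[3,8] → 2·5 = 10.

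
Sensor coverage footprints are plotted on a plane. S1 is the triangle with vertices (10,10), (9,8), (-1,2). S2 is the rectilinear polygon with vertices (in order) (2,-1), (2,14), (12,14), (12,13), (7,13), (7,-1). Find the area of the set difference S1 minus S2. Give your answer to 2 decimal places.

|S1| = 7, |S1∩S2| = 3.5.
|S1 ∖ S2| = |S1| − |S1∩S2| = 7 − 3.5 = 3.50.

3.50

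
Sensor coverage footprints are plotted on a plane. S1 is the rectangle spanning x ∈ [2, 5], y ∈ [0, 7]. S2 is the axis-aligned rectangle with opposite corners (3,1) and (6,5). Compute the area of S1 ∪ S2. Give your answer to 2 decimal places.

25.00

By inclusion–exclusion:
Individual areas: |S1| = 21, |S2| = 12.
|S1∩S2|: x∈[3,5], y∈[1,5] → 2·4 = 8.
|S1 ∪ S2| = 33 − 8 = 25.00.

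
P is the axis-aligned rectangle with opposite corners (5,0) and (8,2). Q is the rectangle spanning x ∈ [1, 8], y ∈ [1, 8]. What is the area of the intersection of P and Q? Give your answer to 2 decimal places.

|P∩Q|: x∈[5,8], y∈[1,2] → 3·1 = 3.

3.00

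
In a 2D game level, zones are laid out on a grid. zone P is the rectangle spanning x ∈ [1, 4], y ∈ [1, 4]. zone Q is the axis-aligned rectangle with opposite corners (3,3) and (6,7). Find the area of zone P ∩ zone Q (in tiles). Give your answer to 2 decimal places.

|zone P∩zone Q|: x∈[3,4], y∈[3,4] → 1·1 = 1.

1.00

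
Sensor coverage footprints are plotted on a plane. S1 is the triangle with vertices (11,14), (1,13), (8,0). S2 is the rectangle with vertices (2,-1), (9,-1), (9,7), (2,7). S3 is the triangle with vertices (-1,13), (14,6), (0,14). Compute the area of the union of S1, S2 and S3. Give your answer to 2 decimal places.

By inclusion–exclusion:
Individual areas: |S1| = 68.5, |S2| = 56, |S3| = 11.
|S1∩S2| = 17.859.
|S1∩S3| = 7.4595.
|S2∩S3| = 0.
|S1∩S2∩S3| = 0.
|S1 ∪ S2 ∪ S3| = 135.5 − 25.3185 + 0 = 110.18.

110.18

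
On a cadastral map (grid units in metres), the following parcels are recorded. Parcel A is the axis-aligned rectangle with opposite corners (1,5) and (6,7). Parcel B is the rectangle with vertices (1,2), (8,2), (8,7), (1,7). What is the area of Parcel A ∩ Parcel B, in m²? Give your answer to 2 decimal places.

10.00

|Parcel A∩Parcel B|: x∈[1,6], y∈[5,7] → 5·2 = 10.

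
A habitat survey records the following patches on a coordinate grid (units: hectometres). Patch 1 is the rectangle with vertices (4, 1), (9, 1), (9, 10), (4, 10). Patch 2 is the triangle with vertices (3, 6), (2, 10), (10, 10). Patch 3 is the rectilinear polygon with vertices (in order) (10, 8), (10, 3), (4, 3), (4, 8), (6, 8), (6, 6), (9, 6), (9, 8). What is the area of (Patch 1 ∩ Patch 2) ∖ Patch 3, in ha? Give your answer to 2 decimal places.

8.29

|Patch 1 ∩ Patch 2| = 10.
|(Patch 1 ∩ Patch 2) ∩ Patch 3| = 1.7143.
|(Patch 1 ∩ Patch 2) ∖ Patch 3| = 10 − 1.7143 = 8.29.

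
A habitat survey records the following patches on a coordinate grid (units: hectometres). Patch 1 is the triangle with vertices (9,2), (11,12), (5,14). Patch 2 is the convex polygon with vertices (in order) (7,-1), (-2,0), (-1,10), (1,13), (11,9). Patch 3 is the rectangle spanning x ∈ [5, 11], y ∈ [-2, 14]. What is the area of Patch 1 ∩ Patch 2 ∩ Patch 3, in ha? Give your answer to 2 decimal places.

16.17

The intersection is the polygon with vertices (8.636,3.091), (6,11), (10.444,9.222), (9.8,6).
By the shoelace formula its area is 16.17.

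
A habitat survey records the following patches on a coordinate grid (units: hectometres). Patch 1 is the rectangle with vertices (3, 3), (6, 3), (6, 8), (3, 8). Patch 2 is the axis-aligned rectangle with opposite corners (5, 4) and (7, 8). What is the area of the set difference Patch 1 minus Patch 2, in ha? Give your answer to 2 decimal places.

11.00

|Patch 1∩Patch 2|: x∈[5,6], y∈[4,8] → 1·4 = 4.
|Patch 1| = 15.
|Patch 1 ∖ Patch 2| = |Patch 1| − |Patch 1∩Patch 2| = 15 − 4 = 11.00.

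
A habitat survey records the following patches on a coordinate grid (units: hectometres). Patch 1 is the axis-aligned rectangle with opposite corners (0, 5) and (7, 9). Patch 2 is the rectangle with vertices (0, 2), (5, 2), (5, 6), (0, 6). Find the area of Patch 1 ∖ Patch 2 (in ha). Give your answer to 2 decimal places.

23.00

|Patch 1∩Patch 2|: x∈[0,5], y∈[5,6] → 5·1 = 5.
|Patch 1| = 28.
|Patch 1 ∖ Patch 2| = |Patch 1| − |Patch 1∩Patch 2| = 28 − 5 = 23.00.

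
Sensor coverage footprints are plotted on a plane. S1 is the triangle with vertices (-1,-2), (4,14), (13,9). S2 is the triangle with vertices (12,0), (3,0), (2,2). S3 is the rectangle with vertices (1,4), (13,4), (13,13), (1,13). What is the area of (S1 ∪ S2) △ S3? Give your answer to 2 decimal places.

|S1 ∪ S2| = 92.6154.
|(S1 ∪ S2) ∩ S3| = 66.1347.
|(S1 ∪ S2) △ S3| = 92.6154 + 108 − 132.2693 = 68.35.

68.35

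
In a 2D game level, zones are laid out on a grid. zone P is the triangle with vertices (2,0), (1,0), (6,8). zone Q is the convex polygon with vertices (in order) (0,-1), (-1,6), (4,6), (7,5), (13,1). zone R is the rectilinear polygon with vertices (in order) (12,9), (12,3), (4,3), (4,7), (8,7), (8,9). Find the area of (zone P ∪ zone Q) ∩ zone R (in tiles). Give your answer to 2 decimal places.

10.75

The region (zone P ∪ zone Q) ∩ zone R is the polygon with vertices (4.857,5.714), (7,5), (10,3), (4,3), (4,6), (4.621,5.793), (5.375,7), (5.5,7).
By the shoelace formula its area is 10.75.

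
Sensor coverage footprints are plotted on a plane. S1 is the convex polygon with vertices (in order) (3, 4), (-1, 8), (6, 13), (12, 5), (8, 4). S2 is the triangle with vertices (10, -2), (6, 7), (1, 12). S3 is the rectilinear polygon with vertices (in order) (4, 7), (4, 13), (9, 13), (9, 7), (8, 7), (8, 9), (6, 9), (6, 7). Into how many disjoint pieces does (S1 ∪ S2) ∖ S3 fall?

(S1 ∪ S2) ∖ S3 is a single connected region.

1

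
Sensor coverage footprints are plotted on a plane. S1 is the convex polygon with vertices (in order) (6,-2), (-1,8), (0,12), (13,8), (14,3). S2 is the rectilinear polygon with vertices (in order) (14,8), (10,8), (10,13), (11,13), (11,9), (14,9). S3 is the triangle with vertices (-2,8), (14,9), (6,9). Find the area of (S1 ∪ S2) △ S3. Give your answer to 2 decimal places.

|S1 ∪ S2| = 127.1154.
|(S1 ∪ S2) ∩ S3| = 3.9576.
|(S1 ∪ S2) △ S3| = 127.1154 + 4 − 7.9152 = 123.20.

123.20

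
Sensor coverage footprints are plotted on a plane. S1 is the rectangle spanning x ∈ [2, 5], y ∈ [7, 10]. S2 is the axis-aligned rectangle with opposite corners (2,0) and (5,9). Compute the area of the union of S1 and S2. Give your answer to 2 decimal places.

By inclusion–exclusion:
Individual areas: |S1| = 9, |S2| = 27.
|S1∩S2|: x∈[2,5], y∈[7,9] → 3·2 = 6.
|S1 ∪ S2| = 36 − 6 = 30.00.

30.00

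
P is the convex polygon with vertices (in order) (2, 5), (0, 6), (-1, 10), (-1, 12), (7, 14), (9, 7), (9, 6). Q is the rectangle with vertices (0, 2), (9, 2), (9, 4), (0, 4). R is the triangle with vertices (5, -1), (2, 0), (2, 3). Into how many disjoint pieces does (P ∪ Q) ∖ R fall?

2

(P ∪ Q) ∖ R splits into 2 disjoint pieces (area 67.5, area 17.625).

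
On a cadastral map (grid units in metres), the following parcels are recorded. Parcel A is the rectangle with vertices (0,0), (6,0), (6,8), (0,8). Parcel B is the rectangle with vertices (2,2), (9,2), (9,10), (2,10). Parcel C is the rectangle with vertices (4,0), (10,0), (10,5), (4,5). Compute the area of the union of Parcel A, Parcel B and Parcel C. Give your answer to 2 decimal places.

By inclusion–exclusion:
Individual areas: |Parcel A| = 48, |Parcel B| = 56, |Parcel C| = 30.
|Parcel A∩Parcel B|: x∈[2,6], y∈[2,8] → 4·6 = 24.
|Parcel A∩Parcel C|: x∈[4,6], y∈[0,5] → 2·5 = 10.
|Parcel B∩Parcel C|: x∈[4,9], y∈[2,5] → 5·3 = 15.
|Parcel A∩Parcel B∩Parcel C| = 6.
|Parcel A ∪ Parcel B ∪ Parcel C| = 134 − 49 + 6 = 91.00.

91.00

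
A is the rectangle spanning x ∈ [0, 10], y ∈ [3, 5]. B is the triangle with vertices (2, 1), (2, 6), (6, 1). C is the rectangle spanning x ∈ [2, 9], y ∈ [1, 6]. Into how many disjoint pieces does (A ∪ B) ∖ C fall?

2

(A ∪ B) ∖ C splits into 2 disjoint pieces (area 2, area 4).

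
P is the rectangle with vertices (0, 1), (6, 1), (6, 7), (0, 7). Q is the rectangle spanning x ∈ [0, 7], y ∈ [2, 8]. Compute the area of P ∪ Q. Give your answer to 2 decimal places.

48.00

By inclusion–exclusion:
Individual areas: |P| = 36, |Q| = 42.
|P∩Q|: x∈[0,6], y∈[2,7] → 6·5 = 30.
|P ∪ Q| = 78 − 30 = 48.00.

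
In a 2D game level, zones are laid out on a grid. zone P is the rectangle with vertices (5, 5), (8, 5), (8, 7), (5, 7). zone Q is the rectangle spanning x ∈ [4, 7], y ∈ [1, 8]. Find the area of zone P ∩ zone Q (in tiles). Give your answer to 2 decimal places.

|zone P∩zone Q|: x∈[5,7], y∈[5,7] → 2·2 = 4.

4.00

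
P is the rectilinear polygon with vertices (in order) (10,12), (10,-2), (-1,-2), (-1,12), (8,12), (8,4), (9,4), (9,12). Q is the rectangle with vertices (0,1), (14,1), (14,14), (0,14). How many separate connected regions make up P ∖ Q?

P ∖ Q is a single connected region.

1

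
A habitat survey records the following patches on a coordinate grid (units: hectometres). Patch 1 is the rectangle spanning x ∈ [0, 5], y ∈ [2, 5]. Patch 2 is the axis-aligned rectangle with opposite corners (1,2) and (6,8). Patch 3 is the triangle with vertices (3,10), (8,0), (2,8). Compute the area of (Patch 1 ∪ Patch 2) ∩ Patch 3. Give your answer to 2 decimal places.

6.67

The region (Patch 1 ∪ Patch 2) ∩ Patch 3 is the polygon with vertices (4,8), (6,4), (6,2.667), (2,8).
By the shoelace formula its area is 6.67.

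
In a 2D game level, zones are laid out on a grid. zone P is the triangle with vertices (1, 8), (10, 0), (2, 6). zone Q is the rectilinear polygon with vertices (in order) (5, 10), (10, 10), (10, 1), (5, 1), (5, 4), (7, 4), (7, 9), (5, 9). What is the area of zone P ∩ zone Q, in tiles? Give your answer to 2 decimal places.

The intersection is the polygon with vertices (8.875,1), (8.667,1), (5,3.75), (5,4), (5.5,4).
By the shoelace formula its area is 1.52.

1.52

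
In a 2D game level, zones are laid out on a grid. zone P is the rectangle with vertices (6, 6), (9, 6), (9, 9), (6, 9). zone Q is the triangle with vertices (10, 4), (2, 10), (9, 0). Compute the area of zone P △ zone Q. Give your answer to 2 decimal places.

26.67

|zone P| = 9, |zone Q| = 19, |zone P∩zone Q| = 0.6667.
|zone P △ zone Q| = |zone P| + |zone Q| − 2·|zone P∩zone Q| = 9 + 19 − 1.3333 = 26.67.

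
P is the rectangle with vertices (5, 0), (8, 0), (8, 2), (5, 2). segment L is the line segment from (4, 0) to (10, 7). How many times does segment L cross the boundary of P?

2

The segment meets the boundary at (5.714,2), (5,1.167).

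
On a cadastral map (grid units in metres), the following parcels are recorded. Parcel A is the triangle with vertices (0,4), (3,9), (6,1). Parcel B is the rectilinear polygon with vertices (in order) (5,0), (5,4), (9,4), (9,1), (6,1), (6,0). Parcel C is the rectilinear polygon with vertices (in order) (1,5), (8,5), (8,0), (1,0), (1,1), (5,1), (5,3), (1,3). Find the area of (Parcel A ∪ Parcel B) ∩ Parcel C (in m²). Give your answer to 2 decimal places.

|Parcel A ∪ Parcel B| = 31.4167.
|(Parcel A ∪ Parcel B) ∩ Parcel C| = 17.42.

17.42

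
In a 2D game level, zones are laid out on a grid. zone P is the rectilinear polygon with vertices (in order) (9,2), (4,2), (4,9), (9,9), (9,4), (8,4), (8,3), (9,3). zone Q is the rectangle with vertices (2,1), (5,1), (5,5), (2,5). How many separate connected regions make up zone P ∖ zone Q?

zone P ∖ zone Q is a single connected region.

1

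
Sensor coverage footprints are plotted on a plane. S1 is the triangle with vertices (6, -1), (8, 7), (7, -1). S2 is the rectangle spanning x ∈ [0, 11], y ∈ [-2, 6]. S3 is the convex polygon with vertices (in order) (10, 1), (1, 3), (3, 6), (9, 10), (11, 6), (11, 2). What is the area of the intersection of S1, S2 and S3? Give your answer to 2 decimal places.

1.72

The intersection is the polygon with vertices (7.875,6), (7.324,1.595), (6.684,1.737), (7.75,6).
By the shoelace formula its area is 1.72.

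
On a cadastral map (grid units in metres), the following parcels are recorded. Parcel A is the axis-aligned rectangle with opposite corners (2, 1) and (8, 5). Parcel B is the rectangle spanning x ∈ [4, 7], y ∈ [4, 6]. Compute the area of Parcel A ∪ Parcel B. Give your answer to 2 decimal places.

27.00

By inclusion–exclusion:
Individual areas: |Parcel A| = 24, |Parcel B| = 6.
|Parcel A∩Parcel B|: x∈[4,7], y∈[4,5] → 3·1 = 3.
|Parcel A ∪ Parcel B| = 30 − 3 = 27.00.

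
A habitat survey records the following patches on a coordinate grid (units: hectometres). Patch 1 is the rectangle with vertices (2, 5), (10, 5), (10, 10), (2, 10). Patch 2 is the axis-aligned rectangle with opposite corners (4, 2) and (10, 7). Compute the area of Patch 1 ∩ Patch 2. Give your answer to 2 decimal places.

|Patch 1∩Patch 2|: x∈[4,10], y∈[5,7] → 6·2 = 12.

12.00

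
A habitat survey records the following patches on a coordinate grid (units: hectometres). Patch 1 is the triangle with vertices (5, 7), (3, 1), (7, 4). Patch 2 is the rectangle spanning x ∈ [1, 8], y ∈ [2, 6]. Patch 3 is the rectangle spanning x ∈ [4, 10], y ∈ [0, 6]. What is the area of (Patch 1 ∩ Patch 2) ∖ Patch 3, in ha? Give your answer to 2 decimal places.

0.67

|Patch 1 ∩ Patch 2| = 8.
|(Patch 1 ∩ Patch 2) ∩ Patch 3| = 7.3333.
|(Patch 1 ∩ Patch 2) ∖ Patch 3| = 8 − 7.3333 = 0.67.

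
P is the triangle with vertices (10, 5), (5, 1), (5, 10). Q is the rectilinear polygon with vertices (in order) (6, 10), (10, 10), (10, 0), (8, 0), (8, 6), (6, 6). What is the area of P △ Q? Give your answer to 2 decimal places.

35.30

|P| = 22.5, |Q| = 28, |P∩Q| = 7.6.
|P △ Q| = |P| + |Q| − 2·|P∩Q| = 22.5 + 28 − 15.2 = 35.30.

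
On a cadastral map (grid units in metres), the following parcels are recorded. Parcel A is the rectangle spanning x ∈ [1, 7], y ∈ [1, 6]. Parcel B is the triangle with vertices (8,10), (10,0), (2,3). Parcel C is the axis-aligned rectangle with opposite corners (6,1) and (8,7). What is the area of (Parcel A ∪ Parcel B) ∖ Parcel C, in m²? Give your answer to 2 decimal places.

|Parcel A ∪ Parcel B| = 51.1696.
|(Parcel A ∪ Parcel B) ∩ Parcel C| = 11.9792.
|(Parcel A ∪ Parcel B) ∖ Parcel C| = 51.1696 − 11.9792 = 39.19.

39.19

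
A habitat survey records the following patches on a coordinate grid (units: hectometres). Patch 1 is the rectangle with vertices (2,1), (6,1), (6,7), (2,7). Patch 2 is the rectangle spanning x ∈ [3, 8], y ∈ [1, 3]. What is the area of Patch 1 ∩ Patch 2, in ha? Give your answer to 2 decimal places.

|Patch 1∩Patch 2|: x∈[3,6], y∈[1,3] → 3·2 = 6.

6.00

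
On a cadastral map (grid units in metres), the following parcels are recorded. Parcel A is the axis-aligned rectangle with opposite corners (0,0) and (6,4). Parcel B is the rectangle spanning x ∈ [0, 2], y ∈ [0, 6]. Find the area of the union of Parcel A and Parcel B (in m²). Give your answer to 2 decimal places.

By inclusion–exclusion:
Individual areas: |Parcel A| = 24, |Parcel B| = 12.
|Parcel A∩Parcel B|: x∈[0,2], y∈[0,4] → 2·4 = 8.
|Parcel A ∪ Parcel B| = 36 − 8 = 28.00.

28.00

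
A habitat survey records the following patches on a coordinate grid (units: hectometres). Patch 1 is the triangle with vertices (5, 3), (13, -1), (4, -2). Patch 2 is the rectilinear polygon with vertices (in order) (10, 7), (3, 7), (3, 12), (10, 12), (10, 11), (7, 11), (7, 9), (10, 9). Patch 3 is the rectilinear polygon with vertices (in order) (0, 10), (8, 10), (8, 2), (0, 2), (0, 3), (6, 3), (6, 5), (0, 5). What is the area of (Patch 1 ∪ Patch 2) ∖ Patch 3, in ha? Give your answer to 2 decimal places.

35.90

|Patch 1 ∪ Patch 2| = 51.
|(Patch 1 ∪ Patch 2) ∩ Patch 3| = 15.1.
|(Patch 1 ∪ Patch 2) ∖ Patch 3| = 51 − 15.1 = 35.90.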